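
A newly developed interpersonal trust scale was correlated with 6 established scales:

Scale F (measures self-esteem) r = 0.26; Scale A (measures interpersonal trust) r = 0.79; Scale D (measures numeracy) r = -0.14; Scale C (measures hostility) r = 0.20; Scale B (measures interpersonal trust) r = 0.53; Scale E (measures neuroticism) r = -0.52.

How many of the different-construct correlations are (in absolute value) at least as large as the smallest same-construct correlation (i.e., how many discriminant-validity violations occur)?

0

Convergent (same construct = interpersonal trust): Scale A, Scale B.
Smallest convergent = 0.53. Discriminant |r|: 0.26, 0.14, 0.20, 0.52; count ≥ 0.53 → 0.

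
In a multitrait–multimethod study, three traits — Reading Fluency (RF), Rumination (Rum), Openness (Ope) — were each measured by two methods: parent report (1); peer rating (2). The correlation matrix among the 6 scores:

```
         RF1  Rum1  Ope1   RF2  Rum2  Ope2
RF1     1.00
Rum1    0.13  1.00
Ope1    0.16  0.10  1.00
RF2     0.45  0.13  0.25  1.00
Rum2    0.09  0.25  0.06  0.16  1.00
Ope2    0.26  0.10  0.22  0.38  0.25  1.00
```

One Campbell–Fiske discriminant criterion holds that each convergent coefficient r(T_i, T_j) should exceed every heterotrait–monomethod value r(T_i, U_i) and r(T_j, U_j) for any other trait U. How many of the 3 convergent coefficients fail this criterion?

Checking each validity diagonal entry against its comparison values:
RF (methods 1·2): 0.45 vs {0.13, 0.16, 0.16, 0.38} → pass.
Rum (methods 1·2): 0.25 vs {0.13, 0.16, 0.10, 0.25} → fail.
Ope (methods 1·2): 0.22 vs {0.16, 0.38, 0.10, 0.25} → fail.
2 of 3 fail.

2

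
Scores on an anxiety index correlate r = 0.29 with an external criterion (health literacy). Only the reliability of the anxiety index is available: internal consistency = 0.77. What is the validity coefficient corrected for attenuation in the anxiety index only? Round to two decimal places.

0.33

Single correction: r_c = r_obs / √r_xx = 0.29 / √0.77 = 0.29 / 0.8775 ≈ 0.33.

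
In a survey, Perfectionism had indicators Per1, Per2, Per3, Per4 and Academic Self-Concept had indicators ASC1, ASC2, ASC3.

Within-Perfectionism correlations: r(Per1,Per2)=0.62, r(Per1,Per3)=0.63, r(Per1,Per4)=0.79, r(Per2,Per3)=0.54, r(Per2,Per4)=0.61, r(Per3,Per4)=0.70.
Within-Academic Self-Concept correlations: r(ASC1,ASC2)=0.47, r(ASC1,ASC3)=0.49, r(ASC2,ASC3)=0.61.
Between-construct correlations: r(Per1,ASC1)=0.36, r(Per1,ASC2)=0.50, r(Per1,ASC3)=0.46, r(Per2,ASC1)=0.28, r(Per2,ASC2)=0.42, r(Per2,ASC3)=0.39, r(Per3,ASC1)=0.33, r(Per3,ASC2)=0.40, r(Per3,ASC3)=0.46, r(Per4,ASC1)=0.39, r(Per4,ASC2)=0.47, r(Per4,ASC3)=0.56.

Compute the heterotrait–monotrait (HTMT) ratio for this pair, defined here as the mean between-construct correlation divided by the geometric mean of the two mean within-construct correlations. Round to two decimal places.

Mean between = 5.02/12 = 0.4183.
Mean within-Per = 3.89/6 = 0.6483; mean within-ASC = 1.57/3 = 0.5233.
Geometric mean = √(0.6483 × 0.5233) = 0.5825.
HTMT = 0.4183 / 0.5825 = 0.72.

0.72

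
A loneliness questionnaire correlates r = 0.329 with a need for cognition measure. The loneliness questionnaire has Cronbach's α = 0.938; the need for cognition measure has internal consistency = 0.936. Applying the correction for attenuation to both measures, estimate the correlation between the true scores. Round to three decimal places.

0.351

r_true = r_obs / √(r_xx · r_yy) = 0.329 / √(0.938 × 0.936) = 0.329 / √0.877968 = 0.329 / 0.9370 ≈ 0.351.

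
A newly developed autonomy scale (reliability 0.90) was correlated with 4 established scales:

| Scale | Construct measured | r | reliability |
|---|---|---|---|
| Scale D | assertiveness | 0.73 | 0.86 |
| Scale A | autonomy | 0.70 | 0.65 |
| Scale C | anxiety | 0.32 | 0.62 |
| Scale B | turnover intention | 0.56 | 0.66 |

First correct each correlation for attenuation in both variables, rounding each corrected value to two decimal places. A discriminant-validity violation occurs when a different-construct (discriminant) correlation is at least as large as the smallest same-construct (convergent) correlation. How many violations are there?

0

Disattenuated r (r / √(r_scale · r_new)):
  Scale D (disc): 0.73 / √(0.86·0.90) = 0.83
  Scale A (conv): 0.70 / √(0.65·0.90) = 0.92
  Scale C (disc): 0.32 / √(0.62·0.90) = 0.43
  Scale B (disc): 0.56 / √(0.66·0.90) = 0.73
Smallest convergent = 0.92. Discriminant values: 0.83, 0.43, 0.73; count ≥ 0.92 → 0.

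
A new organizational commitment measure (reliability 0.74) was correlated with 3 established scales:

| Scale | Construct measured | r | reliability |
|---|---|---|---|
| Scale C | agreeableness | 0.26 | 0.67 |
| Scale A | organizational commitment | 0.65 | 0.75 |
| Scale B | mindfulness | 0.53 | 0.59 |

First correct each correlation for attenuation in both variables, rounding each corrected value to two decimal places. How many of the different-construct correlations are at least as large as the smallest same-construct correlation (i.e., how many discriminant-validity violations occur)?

Disattenuated r (r / √(r_scale · r_new)):
  Scale C (disc): 0.26 / √(0.67·0.74) = 0.37
  Scale A (conv): 0.65 / √(0.75·0.74) = 0.87
  Scale B (disc): 0.53 / √(0.59·0.74) = 0.80
Smallest convergent = 0.87. Discriminant values: 0.37, 0.80; count ≥ 0.87 → 0.

0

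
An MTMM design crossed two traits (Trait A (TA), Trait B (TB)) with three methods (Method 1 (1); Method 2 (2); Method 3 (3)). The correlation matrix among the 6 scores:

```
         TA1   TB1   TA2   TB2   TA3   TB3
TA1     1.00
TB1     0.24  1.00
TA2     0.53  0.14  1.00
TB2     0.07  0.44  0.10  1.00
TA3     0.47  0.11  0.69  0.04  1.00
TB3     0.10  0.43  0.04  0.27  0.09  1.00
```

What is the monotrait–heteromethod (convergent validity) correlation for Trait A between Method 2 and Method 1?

Same trait (TA), different methods: r(TA2, TA1) = 0.53.

0.53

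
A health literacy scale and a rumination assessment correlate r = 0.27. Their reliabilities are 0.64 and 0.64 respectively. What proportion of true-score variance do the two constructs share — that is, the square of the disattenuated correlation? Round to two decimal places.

0.18

Disattenuated r = 0.27 / √(0.64 × 0.64) = 0.27 / 0.6400 = 0.4219.
Shared true-score variance = 0.4219² = 0.1780 ≈ 0.18.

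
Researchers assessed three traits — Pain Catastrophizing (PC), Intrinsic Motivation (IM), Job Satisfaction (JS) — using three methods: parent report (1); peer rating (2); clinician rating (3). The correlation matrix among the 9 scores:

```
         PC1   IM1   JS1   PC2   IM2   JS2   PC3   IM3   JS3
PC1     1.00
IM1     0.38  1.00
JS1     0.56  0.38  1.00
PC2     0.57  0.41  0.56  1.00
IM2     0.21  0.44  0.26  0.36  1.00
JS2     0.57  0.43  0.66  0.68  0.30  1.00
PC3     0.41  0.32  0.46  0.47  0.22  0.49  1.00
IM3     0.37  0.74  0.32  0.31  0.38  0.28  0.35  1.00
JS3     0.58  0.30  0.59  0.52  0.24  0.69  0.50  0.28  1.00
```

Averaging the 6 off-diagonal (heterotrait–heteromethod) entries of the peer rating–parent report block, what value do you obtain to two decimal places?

HTHM values (method 2 × method 1): 0.41, 0.56, 0.21, 0.26, 0.57, 0.43; mean = 2.44/6 = 0.41.

0.41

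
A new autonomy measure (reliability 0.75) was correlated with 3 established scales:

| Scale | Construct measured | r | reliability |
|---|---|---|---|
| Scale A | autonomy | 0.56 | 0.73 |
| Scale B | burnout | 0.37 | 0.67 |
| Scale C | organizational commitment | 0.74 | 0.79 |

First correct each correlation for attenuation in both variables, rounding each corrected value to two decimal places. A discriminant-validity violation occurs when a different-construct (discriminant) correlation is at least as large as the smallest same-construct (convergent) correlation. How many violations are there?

1

Disattenuated r (r / √(r_scale · r_new)):
  Scale A (conv): 0.56 / √(0.73·0.75) = 0.76
  Scale B (disc): 0.37 / √(0.67·0.75) = 0.52
  Scale C (disc): 0.74 / √(0.79·0.75) = 0.96
Smallest convergent = 0.76. Discriminant values: 0.52, 0.96; count ≥ 0.76 → 1.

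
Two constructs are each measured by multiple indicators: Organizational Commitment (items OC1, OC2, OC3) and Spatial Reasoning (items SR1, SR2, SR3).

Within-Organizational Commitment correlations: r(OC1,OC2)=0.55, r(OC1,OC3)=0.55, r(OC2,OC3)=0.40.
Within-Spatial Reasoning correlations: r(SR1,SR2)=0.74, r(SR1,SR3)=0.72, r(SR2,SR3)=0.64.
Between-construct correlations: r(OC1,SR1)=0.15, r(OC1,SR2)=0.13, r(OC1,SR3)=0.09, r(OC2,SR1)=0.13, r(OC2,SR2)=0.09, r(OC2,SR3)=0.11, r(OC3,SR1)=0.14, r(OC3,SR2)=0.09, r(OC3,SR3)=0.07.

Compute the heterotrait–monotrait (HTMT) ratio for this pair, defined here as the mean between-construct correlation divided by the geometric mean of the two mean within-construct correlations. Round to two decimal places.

0.19

Between-construct mean = 1.00/9 = 0.1111.
Mean within-OC = 1.50/3 = 0.5000; mean within-SR = 2.10/3 = 0.7000.
Geometric mean = √(0.5000 × 0.7000) = 0.5916.
HTMT = 0.1111 / 0.5916 = 0.19.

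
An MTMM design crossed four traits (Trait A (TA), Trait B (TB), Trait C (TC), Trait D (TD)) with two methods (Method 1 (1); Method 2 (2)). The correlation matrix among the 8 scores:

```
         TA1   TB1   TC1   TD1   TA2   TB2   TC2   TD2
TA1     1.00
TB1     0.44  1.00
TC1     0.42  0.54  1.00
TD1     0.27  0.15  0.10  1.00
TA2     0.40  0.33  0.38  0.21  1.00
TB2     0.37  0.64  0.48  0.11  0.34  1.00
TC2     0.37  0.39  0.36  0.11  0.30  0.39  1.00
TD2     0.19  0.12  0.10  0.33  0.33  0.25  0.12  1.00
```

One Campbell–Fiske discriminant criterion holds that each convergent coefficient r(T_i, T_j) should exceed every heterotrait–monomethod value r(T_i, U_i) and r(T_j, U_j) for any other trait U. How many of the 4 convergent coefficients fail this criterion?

Convergent coefficients and their comparison sets:
TA (methods 1·2): 0.40 vs {0.44, 0.34, 0.42, 0.30, 0.27, 0.33} → fail.
TB (methods 1·2): 0.64 vs {0.44, 0.34, 0.54, 0.39, 0.15, 0.25} → pass.
TC (methods 1·2): 0.36 vs {0.42, 0.30, 0.54, 0.39, 0.10, 0.12} → fail.
TD (methods 1·2): 0.33 vs {0.27, 0.33, 0.15, 0.25, 0.10, 0.12} → fail.
3 of 4 fail.

3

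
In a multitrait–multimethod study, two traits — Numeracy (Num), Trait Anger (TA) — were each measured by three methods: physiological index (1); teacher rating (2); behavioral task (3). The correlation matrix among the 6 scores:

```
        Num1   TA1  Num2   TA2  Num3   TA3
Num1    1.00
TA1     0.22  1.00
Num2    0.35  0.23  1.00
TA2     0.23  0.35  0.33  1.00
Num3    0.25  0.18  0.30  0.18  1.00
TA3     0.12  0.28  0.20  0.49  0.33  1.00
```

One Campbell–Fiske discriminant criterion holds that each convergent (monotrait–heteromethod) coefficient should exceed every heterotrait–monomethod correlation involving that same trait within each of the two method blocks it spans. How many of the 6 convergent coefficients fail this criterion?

Convergent coefficients and their comparison sets:
Num (methods 1·2): 0.35 vs {0.22, 0.33} → pass.
Num (methods 1·3): 0.25 vs {0.22, 0.33} → fail.
Num (methods 2·3): 0.30 vs {0.33, 0.33} → fail.
TA (methods 1·2): 0.35 vs {0.22, 0.33} → pass.
TA (methods 1·3): 0.28 vs {0.22, 0.33} → fail.
TA (methods 2·3): 0.49 vs {0.33, 0.33} → pass.
3 of 6 fail.

3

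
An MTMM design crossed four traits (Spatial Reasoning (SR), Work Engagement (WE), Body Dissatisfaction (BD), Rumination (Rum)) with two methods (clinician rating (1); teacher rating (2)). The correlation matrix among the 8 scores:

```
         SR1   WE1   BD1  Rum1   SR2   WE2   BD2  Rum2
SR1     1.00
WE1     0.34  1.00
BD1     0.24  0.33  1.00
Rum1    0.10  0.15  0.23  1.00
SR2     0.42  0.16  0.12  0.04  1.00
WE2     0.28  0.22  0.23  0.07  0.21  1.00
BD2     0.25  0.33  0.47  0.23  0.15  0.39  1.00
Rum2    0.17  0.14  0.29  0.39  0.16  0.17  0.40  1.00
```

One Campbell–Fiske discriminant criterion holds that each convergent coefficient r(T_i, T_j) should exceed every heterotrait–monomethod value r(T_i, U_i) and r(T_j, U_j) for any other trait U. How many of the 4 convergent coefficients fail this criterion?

2

Each convergent coefficient versus the relevant comparison correlations:
SR (methods 1·2): 0.42 vs {0.34, 0.21, 0.24, 0.15, 0.10, 0.16} → pass.
WE (methods 1·2): 0.22 vs {0.34, 0.21, 0.33, 0.39, 0.15, 0.17} → fail.
BD (methods 1·2): 0.47 vs {0.24, 0.15, 0.33, 0.39, 0.23, 0.40} → pass.
Rum (methods 1·2): 0.39 vs {0.10, 0.16, 0.15, 0.17, 0.23, 0.40} → fail.
2 of 4 fail.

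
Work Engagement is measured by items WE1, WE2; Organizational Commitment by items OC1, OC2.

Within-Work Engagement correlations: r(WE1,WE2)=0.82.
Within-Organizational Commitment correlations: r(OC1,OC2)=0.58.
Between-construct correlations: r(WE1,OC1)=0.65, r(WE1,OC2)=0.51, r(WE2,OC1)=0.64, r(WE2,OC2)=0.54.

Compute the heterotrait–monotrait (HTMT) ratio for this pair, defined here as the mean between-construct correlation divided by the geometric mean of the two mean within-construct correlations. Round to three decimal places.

0.848

Mean heterotrait r = 2.34/4 = 0.5850.
Mean within-WE = 0.82/1 = 0.8200; mean within-OC = 0.58/1 = 0.5800.
Geometric mean = √(0.8200 × 0.5800) = 0.6896.
HTMT = 0.5850 / 0.6896 = 0.848.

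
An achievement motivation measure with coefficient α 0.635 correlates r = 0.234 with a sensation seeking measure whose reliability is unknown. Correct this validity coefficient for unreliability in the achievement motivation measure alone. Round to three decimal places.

Single correction: r_c = r_obs / √r_xx = 0.234 / √0.635 = 0.234 / 0.7969 ≈ 0.294.

0.294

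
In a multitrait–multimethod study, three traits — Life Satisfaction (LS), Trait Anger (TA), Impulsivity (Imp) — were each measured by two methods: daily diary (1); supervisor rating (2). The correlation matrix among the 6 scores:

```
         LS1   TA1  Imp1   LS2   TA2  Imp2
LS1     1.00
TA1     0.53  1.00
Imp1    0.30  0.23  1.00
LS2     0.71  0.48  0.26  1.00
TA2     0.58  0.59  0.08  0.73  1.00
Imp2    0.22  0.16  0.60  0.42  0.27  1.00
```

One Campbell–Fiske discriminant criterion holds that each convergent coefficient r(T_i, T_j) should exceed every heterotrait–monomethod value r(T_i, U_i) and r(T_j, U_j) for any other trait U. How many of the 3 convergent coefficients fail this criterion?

Checking each validity diagonal entry against its comparison values:
LS (methods 1·2): 0.71 vs {0.53, 0.73, 0.30, 0.42} → fail.
TA (methods 1·2): 0.59 vs {0.53, 0.73, 0.23, 0.27} → fail.
Imp (methods 1·2): 0.60 vs {0.30, 0.42, 0.23, 0.27} → pass.
2 of 3 fail.

2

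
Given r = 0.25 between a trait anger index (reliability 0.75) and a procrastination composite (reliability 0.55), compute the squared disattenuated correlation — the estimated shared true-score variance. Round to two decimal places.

0.15

Disattenuated r = 0.25 / √(0.75 × 0.55) = 0.25 / 0.6423 = 0.3892.
Shared true-score variance = 0.3892² = 0.1515 ≈ 0.15.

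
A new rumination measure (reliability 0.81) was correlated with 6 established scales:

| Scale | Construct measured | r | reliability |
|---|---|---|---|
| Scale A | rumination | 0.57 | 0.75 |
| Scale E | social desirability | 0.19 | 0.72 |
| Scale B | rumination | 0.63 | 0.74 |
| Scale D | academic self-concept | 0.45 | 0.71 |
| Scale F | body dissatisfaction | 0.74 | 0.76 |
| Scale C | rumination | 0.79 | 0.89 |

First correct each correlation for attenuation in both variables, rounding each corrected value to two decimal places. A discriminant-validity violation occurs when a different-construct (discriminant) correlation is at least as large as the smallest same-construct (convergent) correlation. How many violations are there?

Disattenuated r (r / √(r_scale · r_new)):
  Scale A (conv): 0.57 / √(0.75·0.81) = 0.73
  Scale E (disc): 0.19 / √(0.72·0.81) = 0.25
  Scale B (conv): 0.63 / √(0.74·0.81) = 0.81
  Scale D (disc): 0.45 / √(0.71·0.81) = 0.59
  Scale F (disc): 0.74 / √(0.76·0.81) = 0.94
  Scale C (conv): 0.79 / √(0.89·0.81) = 0.93
Smallest convergent = 0.73. Discriminant values: 0.25, 0.59, 0.94; count ≥ 0.73 → 1.

1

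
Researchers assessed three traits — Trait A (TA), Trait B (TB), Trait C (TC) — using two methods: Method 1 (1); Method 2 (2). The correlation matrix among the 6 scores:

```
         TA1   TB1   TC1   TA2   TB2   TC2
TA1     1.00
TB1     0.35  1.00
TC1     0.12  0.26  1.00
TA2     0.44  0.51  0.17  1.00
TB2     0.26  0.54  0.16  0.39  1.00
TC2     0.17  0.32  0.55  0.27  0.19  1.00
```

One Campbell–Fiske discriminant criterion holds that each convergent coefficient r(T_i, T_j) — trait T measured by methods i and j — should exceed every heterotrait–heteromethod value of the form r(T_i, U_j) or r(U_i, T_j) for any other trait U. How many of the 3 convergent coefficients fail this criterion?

Checking each validity diagonal entry against its comparison values:
TA (methods 1·2): 0.44 vs {0.26, 0.51, 0.17, 0.17} → fail.
TB (methods 1·2): 0.54 vs {0.51, 0.26, 0.32, 0.16} → pass.
TC (methods 1·2): 0.55 vs {0.17, 0.17, 0.16, 0.32} → pass.
1 of 3 fail.

1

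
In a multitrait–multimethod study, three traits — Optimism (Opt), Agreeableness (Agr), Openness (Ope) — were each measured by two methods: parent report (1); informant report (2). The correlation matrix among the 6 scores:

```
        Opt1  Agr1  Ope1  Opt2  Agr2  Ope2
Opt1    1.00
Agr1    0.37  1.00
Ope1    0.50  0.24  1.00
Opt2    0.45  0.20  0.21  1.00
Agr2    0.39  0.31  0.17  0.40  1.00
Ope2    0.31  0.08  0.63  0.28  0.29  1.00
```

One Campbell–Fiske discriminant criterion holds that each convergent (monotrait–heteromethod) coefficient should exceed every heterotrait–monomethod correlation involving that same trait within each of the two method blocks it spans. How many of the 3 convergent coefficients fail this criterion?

Checking each validity diagonal entry against its comparison values:
Opt (methods 1·2): 0.45 vs {0.37, 0.40, 0.50, 0.28} → fail.
Agr (methods 1·2): 0.31 vs {0.37, 0.40, 0.24, 0.29} → fail.
Ope (methods 1·2): 0.63 vs {0.50, 0.28, 0.24, 0.29} → pass.
2 of 3 fail.

2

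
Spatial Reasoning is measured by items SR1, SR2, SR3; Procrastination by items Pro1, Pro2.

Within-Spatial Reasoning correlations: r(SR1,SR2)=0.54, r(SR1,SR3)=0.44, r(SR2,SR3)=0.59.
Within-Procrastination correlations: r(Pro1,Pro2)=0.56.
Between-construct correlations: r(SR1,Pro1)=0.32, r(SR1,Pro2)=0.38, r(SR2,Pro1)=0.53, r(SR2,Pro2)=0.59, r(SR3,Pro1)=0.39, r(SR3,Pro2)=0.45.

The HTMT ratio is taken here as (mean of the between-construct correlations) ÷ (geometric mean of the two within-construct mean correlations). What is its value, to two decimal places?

0.82

Mean between = 2.66/6 = 0.4433.
Mean within-SR = 1.57/3 = 0.5233; mean within-Pro = 0.56/1 = 0.5600.
Geometric mean = √(0.5233 × 0.5600) = 0.5413.
HTMT = 0.4433 / 0.5413 = 0.82.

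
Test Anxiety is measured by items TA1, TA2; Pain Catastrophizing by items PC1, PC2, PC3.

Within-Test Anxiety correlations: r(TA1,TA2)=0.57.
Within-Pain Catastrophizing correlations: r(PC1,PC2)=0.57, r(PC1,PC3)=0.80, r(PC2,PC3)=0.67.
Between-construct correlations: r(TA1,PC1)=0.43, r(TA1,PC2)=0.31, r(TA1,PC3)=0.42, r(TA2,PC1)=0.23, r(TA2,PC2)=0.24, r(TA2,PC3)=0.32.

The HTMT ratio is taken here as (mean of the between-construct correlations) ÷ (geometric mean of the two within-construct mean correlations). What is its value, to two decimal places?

0.52

Mean heterotrait r = 1.95/6 = 0.3250.
Mean within-TA = 0.57/1 = 0.5700; mean within-PC = 2.04/3 = 0.6800.
Geometric mean = √(0.5700 × 0.6800) = 0.6226.
HTMT = 0.3250 / 0.6226 = 0.52.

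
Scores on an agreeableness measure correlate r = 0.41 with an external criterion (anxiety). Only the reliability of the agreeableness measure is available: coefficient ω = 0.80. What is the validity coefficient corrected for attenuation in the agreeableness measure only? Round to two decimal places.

Single correction: r_c = r_obs / √r_xx = 0.41 / √0.80 = 0.41 / 0.8944 ≈ 0.46.

0.46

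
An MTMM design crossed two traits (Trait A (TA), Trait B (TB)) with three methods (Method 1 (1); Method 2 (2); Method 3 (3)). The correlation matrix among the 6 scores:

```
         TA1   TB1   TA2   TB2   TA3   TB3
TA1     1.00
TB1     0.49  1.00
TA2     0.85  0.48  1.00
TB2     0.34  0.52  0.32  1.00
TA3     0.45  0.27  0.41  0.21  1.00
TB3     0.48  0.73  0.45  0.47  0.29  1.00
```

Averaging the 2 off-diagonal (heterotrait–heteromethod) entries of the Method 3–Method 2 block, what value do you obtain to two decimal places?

0.33

HTHM values (method 3 × method 2): 0.21, 0.45; mean = 0.66/2 = 0.33.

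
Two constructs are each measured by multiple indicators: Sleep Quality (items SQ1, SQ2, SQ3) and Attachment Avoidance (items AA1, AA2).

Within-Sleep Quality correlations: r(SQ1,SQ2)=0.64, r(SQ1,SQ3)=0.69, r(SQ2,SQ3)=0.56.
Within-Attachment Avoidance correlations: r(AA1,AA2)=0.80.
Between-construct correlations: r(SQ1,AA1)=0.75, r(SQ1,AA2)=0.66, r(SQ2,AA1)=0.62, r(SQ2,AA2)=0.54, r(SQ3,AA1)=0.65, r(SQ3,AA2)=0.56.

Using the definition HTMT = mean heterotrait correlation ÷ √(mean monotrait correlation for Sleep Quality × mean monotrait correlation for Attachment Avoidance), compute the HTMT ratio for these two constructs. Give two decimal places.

Between-construct mean = 3.78/6 = 0.6300.
Mean within-SQ = 1.89/3 = 0.6300; mean within-AA = 0.80/1 = 0.8000.
Geometric mean = √(0.6300 × 0.8000) = 0.7099.
HTMT = 0.6300 / 0.7099 = 0.89.

0.89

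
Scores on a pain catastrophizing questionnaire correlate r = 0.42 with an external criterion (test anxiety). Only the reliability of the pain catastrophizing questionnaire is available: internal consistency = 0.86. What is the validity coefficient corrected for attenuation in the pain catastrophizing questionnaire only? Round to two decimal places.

Single correction: r_c = r_obs / √r_xx = 0.42 / √0.86 = 0.42 / 0.9274 ≈ 0.45.

0.45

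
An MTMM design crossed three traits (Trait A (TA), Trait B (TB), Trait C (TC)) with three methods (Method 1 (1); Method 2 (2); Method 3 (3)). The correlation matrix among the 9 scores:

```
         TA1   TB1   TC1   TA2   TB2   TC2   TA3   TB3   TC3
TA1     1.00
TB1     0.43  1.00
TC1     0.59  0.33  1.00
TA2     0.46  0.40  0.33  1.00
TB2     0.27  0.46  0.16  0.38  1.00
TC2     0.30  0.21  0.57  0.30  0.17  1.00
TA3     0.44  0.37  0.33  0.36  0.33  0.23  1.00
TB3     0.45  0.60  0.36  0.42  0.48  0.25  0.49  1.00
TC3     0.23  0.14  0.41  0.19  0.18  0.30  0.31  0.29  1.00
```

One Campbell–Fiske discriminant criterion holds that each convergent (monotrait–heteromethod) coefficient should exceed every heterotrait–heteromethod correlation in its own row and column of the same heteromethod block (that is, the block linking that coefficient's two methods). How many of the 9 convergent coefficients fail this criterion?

Checking each validity diagonal entry against its comparison values:
TA (methods 1·2): 0.46 vs {0.27, 0.40, 0.30, 0.33} → pass.
TA (methods 1·3): 0.44 vs {0.45, 0.37, 0.23, 0.33} → fail.
TA (methods 2·3): 0.36 vs {0.42, 0.33, 0.19, 0.23} → fail.
TB (methods 1·2): 0.46 vs {0.40, 0.27, 0.21, 0.16} → pass.
TB (methods 1·3): 0.60 vs {0.37, 0.45, 0.14, 0.36} → pass.
TB (methods 2·3): 0.48 vs {0.33, 0.42, 0.18, 0.25} → pass.
TC (methods 1·2): 0.57 vs {0.33, 0.30, 0.16, 0.21} → pass.
TC (methods 1·3): 0.41 vs {0.33, 0.23, 0.36, 0.14} → pass.
TC (methods 2·3): 0.30 vs {0.23, 0.19, 0.25, 0.18} → pass.
2 of 9 fail.

2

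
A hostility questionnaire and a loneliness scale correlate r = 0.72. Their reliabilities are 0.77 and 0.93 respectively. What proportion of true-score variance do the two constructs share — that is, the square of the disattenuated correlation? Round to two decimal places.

Disattenuated r = 0.72 / √(0.77 × 0.93) = 0.72 / 0.8462 = 0.8509.
Shared true-score variance = 0.8509² = 0.7240 ≈ 0.72.

0.72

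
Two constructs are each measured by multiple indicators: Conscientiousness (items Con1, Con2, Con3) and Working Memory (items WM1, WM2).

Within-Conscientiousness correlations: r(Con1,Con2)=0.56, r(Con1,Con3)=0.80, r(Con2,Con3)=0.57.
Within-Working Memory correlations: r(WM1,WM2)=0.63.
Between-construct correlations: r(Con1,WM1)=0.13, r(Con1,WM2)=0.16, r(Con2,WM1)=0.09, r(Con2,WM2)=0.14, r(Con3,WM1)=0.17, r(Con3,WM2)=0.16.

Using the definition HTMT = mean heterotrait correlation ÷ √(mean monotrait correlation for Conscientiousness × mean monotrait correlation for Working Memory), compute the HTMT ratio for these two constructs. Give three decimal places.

Between-construct mean = 0.85/6 = 0.1417.
Mean within-Con = 1.93/3 = 0.6433; mean within-WM = 0.63/1 = 0.6300.
Geometric mean = √(0.6433 × 0.6300) = 0.6366.
HTMT = 0.1417 / 0.6366 = 0.223.

0.223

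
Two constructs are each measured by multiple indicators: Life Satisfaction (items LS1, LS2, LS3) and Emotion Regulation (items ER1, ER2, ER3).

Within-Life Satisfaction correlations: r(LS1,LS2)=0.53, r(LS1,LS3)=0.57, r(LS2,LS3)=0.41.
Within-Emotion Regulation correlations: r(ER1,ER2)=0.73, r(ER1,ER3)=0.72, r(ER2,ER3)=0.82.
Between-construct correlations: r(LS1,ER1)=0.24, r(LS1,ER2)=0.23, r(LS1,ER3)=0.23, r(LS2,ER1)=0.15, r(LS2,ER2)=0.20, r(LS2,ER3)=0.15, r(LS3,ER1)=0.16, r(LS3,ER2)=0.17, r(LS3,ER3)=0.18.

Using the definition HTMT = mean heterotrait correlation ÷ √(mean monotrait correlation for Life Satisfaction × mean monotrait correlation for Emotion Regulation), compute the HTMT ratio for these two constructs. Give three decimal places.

0.308

Mean heterotrait r = 1.71/9 = 0.1900.
Mean within-LS = 1.51/3 = 0.5033; mean within-ER = 2.27/3 = 0.7567.
Geometric mean = √(0.5033 × 0.7567) = 0.6171.
HTMT = 0.1900 / 0.6171 = 0.308.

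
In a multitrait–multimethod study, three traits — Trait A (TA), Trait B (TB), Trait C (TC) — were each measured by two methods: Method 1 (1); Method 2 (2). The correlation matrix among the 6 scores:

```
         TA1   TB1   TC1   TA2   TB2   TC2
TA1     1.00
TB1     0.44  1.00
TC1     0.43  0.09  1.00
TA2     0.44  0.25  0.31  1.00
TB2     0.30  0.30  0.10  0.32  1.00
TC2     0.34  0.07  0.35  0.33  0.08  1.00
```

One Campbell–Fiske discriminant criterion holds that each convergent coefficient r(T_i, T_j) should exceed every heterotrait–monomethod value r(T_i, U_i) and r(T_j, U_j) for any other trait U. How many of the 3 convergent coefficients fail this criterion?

Convergent coefficients and their comparison sets:
TA (methods 1·2): 0.44 vs {0.44, 0.32, 0.43, 0.33} → fail.
TB (methods 1·2): 0.30 vs {0.44, 0.32, 0.09, 0.08} → fail.
TC (methods 1·2): 0.35 vs {0.43, 0.33, 0.09, 0.08} → fail.
3 of 3 fail.

3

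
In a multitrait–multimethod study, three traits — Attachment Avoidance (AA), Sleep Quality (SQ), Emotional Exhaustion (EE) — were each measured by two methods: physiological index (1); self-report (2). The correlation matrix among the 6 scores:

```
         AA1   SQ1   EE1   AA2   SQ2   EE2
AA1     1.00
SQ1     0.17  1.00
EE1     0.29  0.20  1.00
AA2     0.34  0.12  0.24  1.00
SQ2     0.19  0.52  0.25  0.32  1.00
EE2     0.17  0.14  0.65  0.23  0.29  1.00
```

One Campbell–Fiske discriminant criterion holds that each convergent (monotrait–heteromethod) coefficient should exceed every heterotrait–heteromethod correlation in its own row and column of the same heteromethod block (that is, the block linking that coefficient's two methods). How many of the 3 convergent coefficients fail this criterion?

0

Each convergent coefficient versus the relevant comparison correlations:
AA (methods 1·2): 0.34 vs {0.19, 0.12, 0.17, 0.24} → pass.
SQ (methods 1·2): 0.52 vs {0.12, 0.19, 0.14, 0.25} → pass.
EE (methods 1·2): 0.65 vs {0.24, 0.17, 0.25, 0.14} → pass.
0 of 3 fail.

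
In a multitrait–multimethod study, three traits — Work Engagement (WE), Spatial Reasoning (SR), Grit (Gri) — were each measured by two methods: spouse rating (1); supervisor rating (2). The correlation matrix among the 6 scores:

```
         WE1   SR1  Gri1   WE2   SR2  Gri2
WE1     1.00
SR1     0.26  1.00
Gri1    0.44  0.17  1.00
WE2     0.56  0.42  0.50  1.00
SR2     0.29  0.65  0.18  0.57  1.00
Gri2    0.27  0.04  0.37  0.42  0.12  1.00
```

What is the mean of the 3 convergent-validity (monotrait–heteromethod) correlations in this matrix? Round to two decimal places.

0.53

Convergent values: 0.56, 0.65, 0.37; mean = 1.58/3 = 0.53.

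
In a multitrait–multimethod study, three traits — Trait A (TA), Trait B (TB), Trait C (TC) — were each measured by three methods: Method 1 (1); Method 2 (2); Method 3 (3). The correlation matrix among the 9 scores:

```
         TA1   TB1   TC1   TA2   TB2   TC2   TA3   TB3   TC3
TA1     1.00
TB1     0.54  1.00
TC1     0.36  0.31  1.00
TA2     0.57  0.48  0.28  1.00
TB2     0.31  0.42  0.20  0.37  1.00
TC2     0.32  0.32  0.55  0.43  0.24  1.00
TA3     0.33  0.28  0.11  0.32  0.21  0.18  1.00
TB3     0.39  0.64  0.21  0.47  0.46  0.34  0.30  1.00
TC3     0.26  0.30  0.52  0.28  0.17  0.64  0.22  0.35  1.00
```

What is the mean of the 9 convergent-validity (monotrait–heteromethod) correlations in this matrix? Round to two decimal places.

0.49

Convergent values: 0.57, 0.33, 0.32, 0.42, 0.64, 0.46, 0.55, 0.52, 0.64; mean = 4.45/9 = 0.49.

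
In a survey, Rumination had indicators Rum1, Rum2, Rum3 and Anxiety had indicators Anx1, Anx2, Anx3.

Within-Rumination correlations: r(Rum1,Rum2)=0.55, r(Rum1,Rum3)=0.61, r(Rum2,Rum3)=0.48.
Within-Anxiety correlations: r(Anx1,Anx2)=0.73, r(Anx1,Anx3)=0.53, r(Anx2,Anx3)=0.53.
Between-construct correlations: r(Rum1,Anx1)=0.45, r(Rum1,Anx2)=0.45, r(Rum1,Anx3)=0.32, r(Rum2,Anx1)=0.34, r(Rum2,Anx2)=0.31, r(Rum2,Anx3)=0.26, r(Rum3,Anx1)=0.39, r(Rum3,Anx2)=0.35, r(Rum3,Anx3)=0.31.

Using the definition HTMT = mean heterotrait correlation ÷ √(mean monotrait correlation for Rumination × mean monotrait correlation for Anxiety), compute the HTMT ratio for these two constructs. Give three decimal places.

Between-construct mean = 3.18/9 = 0.3533.
Mean within-Rum = 1.64/3 = 0.5467; mean within-Anx = 1.79/3 = 0.5967.
Geometric mean = √(0.5467 × 0.5967) = 0.5712.
HTMT = 0.3533 / 0.5712 = 0.619.

0.619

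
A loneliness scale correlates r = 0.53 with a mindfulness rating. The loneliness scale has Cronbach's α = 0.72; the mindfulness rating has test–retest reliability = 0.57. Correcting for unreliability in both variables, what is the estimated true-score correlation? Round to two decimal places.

r_true = r_obs / √(r_xx · r_yy) = 0.53 / √(0.72 × 0.57) = 0.53 / √0.4104 = 0.53 / 0.6406 ≈ 0.83.

0.83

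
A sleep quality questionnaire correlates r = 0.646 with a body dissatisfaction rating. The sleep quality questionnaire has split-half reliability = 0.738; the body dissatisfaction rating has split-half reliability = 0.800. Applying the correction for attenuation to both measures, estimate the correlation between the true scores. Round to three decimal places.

r_true = r_obs / √(r_xx · r_yy) = 0.646 / √(0.738 × 0.800) = 0.646 / √0.590400 = 0.646 / 0.7684 ≈ 0.841.

0.841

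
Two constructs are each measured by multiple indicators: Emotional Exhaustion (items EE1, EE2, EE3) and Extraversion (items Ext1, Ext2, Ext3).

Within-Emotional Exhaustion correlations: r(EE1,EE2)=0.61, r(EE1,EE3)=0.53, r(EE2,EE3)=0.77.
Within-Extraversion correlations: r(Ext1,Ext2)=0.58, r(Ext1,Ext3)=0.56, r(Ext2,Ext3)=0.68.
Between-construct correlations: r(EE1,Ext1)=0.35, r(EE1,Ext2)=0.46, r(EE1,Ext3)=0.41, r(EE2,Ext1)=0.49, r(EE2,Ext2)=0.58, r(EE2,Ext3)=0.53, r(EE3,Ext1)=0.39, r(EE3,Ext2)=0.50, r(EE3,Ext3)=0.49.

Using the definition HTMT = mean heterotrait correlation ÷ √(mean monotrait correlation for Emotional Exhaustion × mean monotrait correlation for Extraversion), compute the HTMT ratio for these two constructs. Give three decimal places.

Between-construct mean = 4.20/9 = 0.4667.
Mean within-EE = 1.91/3 = 0.6367; mean within-Ext = 1.82/3 = 0.6067.
Geometric mean = √(0.6367 × 0.6067) = 0.6215.
HTMT = 0.4667 / 0.6215 = 0.751.

0.751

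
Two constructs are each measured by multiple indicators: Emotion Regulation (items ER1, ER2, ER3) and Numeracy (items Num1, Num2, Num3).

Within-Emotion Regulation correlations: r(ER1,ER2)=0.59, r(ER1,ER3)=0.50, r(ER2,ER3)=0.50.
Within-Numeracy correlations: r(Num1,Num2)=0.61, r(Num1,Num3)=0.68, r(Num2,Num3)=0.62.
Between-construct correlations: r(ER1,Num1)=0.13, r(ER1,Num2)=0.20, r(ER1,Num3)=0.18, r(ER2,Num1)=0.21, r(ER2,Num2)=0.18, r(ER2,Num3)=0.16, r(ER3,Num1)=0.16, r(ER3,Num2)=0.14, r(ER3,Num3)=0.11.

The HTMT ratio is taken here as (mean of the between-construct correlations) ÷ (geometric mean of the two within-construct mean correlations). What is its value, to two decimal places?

Mean heterotrait r = 1.47/9 = 0.1633.
Mean within-ER = 1.59/3 = 0.5300; mean within-Num = 1.91/3 = 0.6367.
Geometric mean = √(0.5300 × 0.6367) = 0.5809.
HTMT = 0.1633 / 0.5809 = 0.28.

0.28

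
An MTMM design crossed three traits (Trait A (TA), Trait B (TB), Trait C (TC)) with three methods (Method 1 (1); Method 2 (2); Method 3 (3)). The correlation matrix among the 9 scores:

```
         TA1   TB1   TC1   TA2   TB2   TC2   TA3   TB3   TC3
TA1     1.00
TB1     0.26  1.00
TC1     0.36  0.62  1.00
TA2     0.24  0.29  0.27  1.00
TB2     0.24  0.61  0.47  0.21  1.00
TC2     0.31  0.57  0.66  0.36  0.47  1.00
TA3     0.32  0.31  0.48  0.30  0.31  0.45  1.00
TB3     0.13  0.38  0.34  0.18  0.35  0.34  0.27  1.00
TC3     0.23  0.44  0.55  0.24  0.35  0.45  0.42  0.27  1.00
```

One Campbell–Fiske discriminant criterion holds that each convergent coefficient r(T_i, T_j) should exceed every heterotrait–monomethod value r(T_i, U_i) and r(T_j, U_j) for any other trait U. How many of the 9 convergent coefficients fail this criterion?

8

Convergent coefficients and their comparison sets:
TA (methods 1·2): 0.24 vs {0.26, 0.21, 0.36, 0.36} → fail.
TA (methods 1·3): 0.32 vs {0.26, 0.27, 0.36, 0.42} → fail.
TA (methods 2·3): 0.30 vs {0.21, 0.27, 0.36, 0.42} → fail.
TB (methods 1·2): 0.61 vs {0.26, 0.21, 0.62, 0.47} → fail.
TB (methods 1·3): 0.38 vs {0.26, 0.27, 0.62, 0.27} → fail.
TB (methods 2·3): 0.35 vs {0.21, 0.27, 0.47, 0.27} → fail.
TC (methods 1·2): 0.66 vs {0.36, 0.36, 0.62, 0.47} → pass.
TC (methods 1·3): 0.55 vs {0.36, 0.42, 0.62, 0.27} → fail.
TC (methods 2·3): 0.45 vs {0.36, 0.42, 0.47, 0.27} → fail.
8 of 9 fail.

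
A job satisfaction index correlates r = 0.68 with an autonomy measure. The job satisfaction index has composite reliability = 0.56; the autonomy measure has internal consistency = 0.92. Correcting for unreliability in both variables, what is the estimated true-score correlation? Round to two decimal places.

r_true = r_obs / √(r_xx · r_yy) = 0.68 / √(0.56 × 0.92) = 0.68 / √0.5152 = 0.68 / 0.7178 ≈ 0.95.

0.95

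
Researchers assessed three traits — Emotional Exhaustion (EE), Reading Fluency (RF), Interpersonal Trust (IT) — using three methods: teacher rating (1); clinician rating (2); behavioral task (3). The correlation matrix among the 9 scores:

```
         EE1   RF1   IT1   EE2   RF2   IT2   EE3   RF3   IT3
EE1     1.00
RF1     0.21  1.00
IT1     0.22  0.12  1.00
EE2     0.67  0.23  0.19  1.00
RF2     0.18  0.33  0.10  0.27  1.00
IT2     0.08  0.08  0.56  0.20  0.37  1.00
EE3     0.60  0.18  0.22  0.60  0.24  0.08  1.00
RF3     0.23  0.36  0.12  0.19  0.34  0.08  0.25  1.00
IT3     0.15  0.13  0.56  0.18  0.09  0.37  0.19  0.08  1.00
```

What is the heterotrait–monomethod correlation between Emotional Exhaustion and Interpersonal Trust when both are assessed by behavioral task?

0.19

Different traits, same method: r(EE3, IT3) = 0.19.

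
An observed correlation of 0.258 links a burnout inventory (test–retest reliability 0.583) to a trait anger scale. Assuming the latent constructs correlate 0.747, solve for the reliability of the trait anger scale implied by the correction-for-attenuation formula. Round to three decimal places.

0.205

r_true = r_obs / √(r_xx · r_yy) ⇒ 0.747 = 0.258 / √(0.583 · r_yy).
√(0.583 · r_yy) = 0.258 / 0.747 = 0.3454; 0.583 · r_yy = 0.1193; r_yy = 0.1193 / 0.583 ≈ 0.205.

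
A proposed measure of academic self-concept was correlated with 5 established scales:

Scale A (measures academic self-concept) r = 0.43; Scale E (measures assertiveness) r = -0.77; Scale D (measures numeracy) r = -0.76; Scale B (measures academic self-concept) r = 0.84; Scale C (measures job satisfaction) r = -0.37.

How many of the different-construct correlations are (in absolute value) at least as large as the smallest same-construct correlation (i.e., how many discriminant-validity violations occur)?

Convergent (same construct = academic self-concept): Scale A, Scale B.
Smallest convergent = 0.43. Discriminant |r|: 0.77, 0.76, 0.37; count ≥ 0.43 → 2.

2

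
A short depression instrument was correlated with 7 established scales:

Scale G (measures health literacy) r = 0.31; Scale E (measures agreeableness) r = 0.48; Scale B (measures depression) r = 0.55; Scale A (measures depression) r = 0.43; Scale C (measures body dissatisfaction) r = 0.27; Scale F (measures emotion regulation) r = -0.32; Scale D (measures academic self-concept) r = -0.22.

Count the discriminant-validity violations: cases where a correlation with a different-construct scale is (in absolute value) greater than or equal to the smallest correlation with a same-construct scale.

Convergent (same construct = depression): Scale B, Scale A.
Smallest convergent = 0.43. Discriminant |r|: 0.31, 0.48, 0.27, 0.32, 0.22; count ≥ 0.43 → 1.

1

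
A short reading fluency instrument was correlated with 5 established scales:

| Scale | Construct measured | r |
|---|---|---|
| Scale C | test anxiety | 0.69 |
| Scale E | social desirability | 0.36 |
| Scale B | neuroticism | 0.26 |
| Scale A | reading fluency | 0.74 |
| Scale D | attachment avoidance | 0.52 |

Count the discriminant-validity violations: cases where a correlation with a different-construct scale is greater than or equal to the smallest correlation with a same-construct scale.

Convergent (same construct = reading fluency): Scale A.
Smallest convergent = 0.74. Discriminant values: 0.69, 0.36, 0.26, 0.52; count ≥ 0.74 → 0.

0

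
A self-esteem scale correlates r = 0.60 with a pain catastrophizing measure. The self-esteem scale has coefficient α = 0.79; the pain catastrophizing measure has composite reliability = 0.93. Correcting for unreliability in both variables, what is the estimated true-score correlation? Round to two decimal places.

r_true = r_obs / √(r_xx · r_yy) = 0.60 / √(0.79 × 0.93) = 0.60 / √0.7347 = 0.60 / 0.8571 ≈ 0.70.

0.70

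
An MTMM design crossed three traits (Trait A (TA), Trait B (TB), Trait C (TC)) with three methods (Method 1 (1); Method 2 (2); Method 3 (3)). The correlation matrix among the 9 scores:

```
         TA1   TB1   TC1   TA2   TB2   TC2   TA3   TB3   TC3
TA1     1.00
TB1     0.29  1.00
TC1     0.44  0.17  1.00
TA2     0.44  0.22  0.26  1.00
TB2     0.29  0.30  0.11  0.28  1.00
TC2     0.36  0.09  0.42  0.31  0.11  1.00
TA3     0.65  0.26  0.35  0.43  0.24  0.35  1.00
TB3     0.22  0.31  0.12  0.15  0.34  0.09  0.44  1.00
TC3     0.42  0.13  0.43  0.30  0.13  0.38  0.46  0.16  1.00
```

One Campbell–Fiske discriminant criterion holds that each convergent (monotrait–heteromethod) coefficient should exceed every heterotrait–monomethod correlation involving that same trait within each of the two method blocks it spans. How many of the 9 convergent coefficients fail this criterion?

Each convergent coefficient versus the relevant comparison correlations:
TA (methods 1·2): 0.44 vs {0.29, 0.28, 0.44, 0.31} → fail.
TA (methods 1·3): 0.65 vs {0.29, 0.44, 0.44, 0.46} → pass.
TA (methods 2·3): 0.43 vs {0.28, 0.44, 0.31, 0.46} → fail.
TB (methods 1·2): 0.30 vs {0.29, 0.28, 0.17, 0.11} → pass.
TB (methods 1·3): 0.31 vs {0.29, 0.44, 0.17, 0.16} → fail.
TB (methods 2·3): 0.34 vs {0.28, 0.44, 0.11, 0.16} → fail.
TC (methods 1·2): 0.42 vs {0.44, 0.31, 0.17, 0.11} → fail.
TC (methods 1·3): 0.43 vs {0.44, 0.46, 0.17, 0.16} → fail.
TC (methods 2·3): 0.38 vs {0.31, 0.46, 0.11, 0.16} → fail.
7 of 9 fail.

7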